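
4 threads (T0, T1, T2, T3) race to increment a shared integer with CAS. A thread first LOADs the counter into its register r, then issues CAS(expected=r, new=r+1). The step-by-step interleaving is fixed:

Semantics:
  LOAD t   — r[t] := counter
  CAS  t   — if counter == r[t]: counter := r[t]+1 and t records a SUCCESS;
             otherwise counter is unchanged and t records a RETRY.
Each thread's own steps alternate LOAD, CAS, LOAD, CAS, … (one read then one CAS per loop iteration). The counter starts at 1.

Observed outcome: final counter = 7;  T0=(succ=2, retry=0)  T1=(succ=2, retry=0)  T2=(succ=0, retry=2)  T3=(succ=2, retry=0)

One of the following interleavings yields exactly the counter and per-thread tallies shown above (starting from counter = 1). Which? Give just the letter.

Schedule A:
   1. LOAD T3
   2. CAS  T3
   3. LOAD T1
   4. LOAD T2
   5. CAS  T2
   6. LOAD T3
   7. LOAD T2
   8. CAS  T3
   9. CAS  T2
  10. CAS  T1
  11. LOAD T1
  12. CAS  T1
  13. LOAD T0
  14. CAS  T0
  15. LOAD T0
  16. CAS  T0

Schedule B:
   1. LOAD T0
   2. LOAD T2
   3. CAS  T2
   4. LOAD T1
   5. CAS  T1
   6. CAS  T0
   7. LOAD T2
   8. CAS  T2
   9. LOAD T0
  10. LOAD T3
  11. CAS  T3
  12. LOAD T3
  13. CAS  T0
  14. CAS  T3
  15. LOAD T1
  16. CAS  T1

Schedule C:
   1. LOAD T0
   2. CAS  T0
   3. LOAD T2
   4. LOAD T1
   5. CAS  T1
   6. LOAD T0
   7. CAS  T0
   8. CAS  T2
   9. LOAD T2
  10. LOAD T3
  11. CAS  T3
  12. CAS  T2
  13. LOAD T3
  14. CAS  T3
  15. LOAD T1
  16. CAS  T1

Tracing schedule C:
step 1: T0 LOAD ⇒ load; ctr=1 reg=1
step 2: T0 CAS ⇒ ok; ctr=2 reg=1
step 3: T2 LOAD ⇒ load; ctr=2 reg=2
step 4: T1 LOAD ⇒ load; ctr=2 reg=2
step 5: T1 CAS ⇒ ok; ctr=3 reg=2
step 6: T0 LOAD ⇒ load; ctr=3 reg=3
step 7: T0 CAS ⇒ ok; ctr=4 reg=3
step 8: T2 CAS ⇒ retry; ctr=4 reg=2
step 9: T2 LOAD ⇒ load; ctr=4 reg=4
step 10: T3 LOAD ⇒ load; ctr=4 reg=4
step 11: T3 CAS ⇒ ok; ctr=5 reg=4
step 12: T2 CAS ⇒ retry; ctr=5 reg=4
step 13: T3 LOAD ⇒ load; ctr=5 reg=5
step 14: T3 CAS ⇒ ok; ctr=6 reg=5
step 15: T1 LOAD ⇒ load; ctr=6 reg=6
step 16: T1 CAS ⇒ ok; ctr=7 reg=6

C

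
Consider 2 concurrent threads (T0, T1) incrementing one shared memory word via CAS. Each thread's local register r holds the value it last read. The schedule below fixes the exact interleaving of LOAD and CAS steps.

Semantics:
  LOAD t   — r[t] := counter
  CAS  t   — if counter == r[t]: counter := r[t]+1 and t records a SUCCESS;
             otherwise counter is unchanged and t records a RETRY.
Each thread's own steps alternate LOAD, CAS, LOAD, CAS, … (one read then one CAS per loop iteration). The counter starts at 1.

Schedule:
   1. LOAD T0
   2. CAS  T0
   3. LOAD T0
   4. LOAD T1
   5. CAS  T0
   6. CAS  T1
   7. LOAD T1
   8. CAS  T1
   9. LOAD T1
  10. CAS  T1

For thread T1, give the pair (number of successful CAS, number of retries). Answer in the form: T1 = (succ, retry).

T1 = (2, 1)

T0 LOAD — after: cnt=1, r=1 — load
T0 CAS — after: cnt=2, r=1 — ok
T0 LOAD — after: cnt=2, r=2 — load
T1 LOAD — after: cnt=2, r=2 — load
T0 CAS — after: cnt=3, r=2 — ok
T1 CAS — after: cnt=3, r=2 — retry
T1 LOAD — after: cnt=3, r=3 — load
T1 CAS — after: cnt=4, r=3 — ok
T1 LOAD — after: cnt=4, r=4 — load
T1 CAS — after: cnt=5, r=4 — ok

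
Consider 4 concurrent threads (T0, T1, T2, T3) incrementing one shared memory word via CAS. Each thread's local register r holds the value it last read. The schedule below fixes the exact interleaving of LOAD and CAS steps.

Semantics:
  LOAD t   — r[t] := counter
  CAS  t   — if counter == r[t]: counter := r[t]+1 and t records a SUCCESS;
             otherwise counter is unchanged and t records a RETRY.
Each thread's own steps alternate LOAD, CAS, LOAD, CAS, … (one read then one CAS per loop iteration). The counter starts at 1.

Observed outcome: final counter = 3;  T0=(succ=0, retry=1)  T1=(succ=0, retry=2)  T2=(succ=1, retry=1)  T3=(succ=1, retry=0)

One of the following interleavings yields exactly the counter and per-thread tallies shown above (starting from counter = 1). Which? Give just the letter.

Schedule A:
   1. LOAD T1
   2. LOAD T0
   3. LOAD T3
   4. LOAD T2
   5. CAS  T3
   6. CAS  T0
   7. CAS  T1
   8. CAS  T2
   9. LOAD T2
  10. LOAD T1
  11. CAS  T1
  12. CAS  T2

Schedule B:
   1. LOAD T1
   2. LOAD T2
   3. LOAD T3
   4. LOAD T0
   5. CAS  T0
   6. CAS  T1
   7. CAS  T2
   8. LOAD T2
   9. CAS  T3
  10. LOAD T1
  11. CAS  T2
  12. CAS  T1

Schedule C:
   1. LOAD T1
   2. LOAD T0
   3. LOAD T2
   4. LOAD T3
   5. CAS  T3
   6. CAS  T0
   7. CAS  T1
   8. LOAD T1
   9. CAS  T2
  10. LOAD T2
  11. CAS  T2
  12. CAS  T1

Run C:
step 1: T1 LOAD ⇒ load; ctr=1 reg=1
step 2: T0 LOAD ⇒ load; ctr=1 reg=1
step 3: T2 LOAD ⇒ load; ctr=1 reg=1
step 4: T3 LOAD ⇒ load; ctr=1 reg=1
step 5: T3 CAS ⇒ ok; ctr=2 reg=1
step 6: T0 CAS ⇒ retry; ctr=2 reg=1
step 7: T1 CAS ⇒ retry; ctr=2 reg=1
step 8: T1 LOAD ⇒ load; ctr=2 reg=2
step 9: T2 CAS ⇒ retry; ctr=2 reg=1
step 10: T2 LOAD ⇒ load; ctr=2 reg=2
step 11: T2 CAS ⇒ ok; ctr=3 reg=2
step 12: T1 CAS ⇒ retry; ctr=3 reg=2

C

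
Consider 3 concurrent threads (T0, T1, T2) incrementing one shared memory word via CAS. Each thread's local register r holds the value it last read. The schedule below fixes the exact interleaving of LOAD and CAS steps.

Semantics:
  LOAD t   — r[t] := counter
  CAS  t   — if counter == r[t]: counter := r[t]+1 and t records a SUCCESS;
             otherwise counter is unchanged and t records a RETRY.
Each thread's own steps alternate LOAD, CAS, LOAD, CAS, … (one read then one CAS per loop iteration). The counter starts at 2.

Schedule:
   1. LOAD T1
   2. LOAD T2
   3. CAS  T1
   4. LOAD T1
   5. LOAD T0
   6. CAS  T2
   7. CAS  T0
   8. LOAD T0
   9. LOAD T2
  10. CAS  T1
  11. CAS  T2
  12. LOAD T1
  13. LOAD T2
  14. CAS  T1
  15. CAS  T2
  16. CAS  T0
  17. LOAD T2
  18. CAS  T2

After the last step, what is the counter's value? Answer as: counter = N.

#1 T1 reads 2
#2 T2 reads 2
#3 T1 CAS(2→3) writes; counter now 3
#4 T1 reads 3
#5 T0 reads 3
#6 T2 CAS(2→3) fails; counter now 3
#7 T0 CAS(3→4) writes; counter now 4
#8 T0 reads 4
#9 T2 reads 4
#10 T1 CAS(3→4) fails; counter now 4
#11 T2 CAS(4→5) writes; counter now 5
#12 T1 reads 5
#13 T2 reads 5
#14 T1 CAS(5→6) writes; counter now 6
#15 T2 CAS(5→6) fails; counter now 6
#16 T0 CAS(4→5) fails; counter now 6
#17 T2 reads 6
#18 T2 CAS(6→7) writes; counter now 7

counter = 7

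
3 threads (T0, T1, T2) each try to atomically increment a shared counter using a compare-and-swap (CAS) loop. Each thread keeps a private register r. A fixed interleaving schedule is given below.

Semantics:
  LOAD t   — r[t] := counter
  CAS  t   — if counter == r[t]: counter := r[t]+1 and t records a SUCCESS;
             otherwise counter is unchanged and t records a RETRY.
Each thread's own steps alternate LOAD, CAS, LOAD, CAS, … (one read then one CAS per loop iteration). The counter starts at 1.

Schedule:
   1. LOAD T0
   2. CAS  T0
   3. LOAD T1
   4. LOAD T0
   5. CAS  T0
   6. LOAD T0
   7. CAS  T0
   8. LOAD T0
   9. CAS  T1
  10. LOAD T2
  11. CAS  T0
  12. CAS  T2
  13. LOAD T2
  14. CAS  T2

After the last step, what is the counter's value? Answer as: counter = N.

counter = 6

T0 LOAD — after: cnt=1, r=1 — load
T0 CAS — after: cnt=2, r=1 — ok
T1 LOAD — after: cnt=2, r=2 — load
T0 LOAD — after: cnt=2, r=2 — load
T0 CAS — after: cnt=3, r=2 — ok
T0 LOAD — after: cnt=3, r=3 — load
T0 CAS — after: cnt=4, r=3 — ok
T0 LOAD — after: cnt=4, r=4 — load
T1 CAS — after: cnt=4, r=2 — retry
T2 LOAD — after: cnt=4, r=4 — load
T0 CAS — after: cnt=5, r=4 — ok
T2 CAS — after: cnt=5, r=4 — retry
T2 LOAD — after: cnt=5, r=5 — load
T2 CAS — after: cnt=6, r=5 — ok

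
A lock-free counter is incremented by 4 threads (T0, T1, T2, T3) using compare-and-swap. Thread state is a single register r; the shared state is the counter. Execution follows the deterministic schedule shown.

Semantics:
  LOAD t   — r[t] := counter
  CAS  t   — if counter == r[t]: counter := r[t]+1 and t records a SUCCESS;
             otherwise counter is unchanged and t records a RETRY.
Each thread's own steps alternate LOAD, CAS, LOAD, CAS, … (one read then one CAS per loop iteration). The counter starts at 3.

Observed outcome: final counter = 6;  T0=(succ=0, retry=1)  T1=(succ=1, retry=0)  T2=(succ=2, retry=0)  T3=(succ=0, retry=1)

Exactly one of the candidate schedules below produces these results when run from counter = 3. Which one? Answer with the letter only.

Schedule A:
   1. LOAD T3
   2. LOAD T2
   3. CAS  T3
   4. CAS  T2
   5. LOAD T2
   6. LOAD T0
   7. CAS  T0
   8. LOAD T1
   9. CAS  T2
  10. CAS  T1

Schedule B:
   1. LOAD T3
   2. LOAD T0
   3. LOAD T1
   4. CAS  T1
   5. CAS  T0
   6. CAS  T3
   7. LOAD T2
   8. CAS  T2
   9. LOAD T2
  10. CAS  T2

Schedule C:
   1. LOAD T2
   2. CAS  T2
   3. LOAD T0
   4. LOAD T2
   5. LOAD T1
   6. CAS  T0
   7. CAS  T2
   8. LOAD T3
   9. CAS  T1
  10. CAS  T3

Tracing schedule B:
T3 LOAD — after: cnt=3, r=3 — load
T0 LOAD — after: cnt=3, r=3 — load
T1 LOAD — after: cnt=3, r=3 — load
T1 CAS — after: cnt=4, r=3 — ok
T0 CAS — after: cnt=4, r=3 — retry
T3 CAS — after: cnt=4, r=3 — retry
T2 LOAD — after: cnt=4, r=4 — load
T2 CAS — after: cnt=5, r=4 — ok
T2 LOAD — after: cnt=5, r=5 — load
T2 CAS — after: cnt=6, r=5 — ok

B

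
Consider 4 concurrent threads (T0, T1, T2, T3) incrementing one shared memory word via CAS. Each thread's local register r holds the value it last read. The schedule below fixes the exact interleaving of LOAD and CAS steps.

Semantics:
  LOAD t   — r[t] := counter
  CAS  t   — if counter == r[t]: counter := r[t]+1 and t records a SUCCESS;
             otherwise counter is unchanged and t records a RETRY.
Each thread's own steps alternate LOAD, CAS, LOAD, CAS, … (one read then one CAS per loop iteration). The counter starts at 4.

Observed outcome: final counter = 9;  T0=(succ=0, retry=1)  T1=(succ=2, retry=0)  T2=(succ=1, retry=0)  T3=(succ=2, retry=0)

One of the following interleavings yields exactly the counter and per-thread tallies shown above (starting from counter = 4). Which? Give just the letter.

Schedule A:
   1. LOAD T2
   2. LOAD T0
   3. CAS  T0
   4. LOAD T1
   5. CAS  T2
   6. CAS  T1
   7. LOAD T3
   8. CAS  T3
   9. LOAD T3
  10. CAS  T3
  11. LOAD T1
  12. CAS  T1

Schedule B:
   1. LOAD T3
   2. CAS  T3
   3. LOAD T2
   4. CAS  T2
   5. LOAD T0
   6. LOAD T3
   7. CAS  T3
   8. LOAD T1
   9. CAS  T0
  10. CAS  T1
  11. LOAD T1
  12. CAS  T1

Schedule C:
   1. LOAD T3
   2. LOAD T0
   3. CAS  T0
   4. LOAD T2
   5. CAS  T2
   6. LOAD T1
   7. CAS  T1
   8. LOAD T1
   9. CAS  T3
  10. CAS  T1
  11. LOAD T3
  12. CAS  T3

B

Simulating candidate B:
T3 LOAD — after: cnt=4, r=4 — load
T3 CAS — after: cnt=5, r=4 — ok
T2 LOAD — after: cnt=5, r=5 — load
T2 CAS — after: cnt=6, r=5 — ok
T0 LOAD — after: cnt=6, r=6 — load
T3 LOAD — after: cnt=6, r=6 — load
T3 CAS — after: cnt=7, r=6 — ok
T1 LOAD — after: cnt=7, r=7 — load
T0 CAS — after: cnt=7, r=6 — retry
T1 CAS — after: cnt=8, r=7 — ok
T1 LOAD — after: cnt=8, r=8 — load
T1 CAS — after: cnt=9, r=8 — ok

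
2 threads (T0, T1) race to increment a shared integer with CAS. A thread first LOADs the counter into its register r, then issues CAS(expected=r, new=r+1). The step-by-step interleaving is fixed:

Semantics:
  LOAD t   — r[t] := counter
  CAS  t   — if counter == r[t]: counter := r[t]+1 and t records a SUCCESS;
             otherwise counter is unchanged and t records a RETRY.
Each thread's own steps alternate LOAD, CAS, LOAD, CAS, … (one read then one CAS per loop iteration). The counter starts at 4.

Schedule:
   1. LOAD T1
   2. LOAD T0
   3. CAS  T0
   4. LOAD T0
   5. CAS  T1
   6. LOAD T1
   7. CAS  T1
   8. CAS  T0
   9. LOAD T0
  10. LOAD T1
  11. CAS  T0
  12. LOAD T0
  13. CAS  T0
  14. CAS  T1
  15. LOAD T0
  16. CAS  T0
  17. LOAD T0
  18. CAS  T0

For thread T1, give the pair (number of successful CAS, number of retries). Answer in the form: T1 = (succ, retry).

   1) LOAD T1:  M=4  r_T1=4
   2) LOAD T0:  M=4  r_T0=4
   3) CAS  T0:  M=5  r_T0=4 ✓
   4) LOAD T0:  M=5  r_T0=5
   5) CAS  T1:  M=5  r_T1=4 ✗
   6) LOAD T1:  M=5  r_T1=5
   7) CAS  T1:  M=6  r_T1=5 ✓
   8) CAS  T0:  M=6  r_T0=5 ✗
   9) LOAD T0:  M=6  r_T0=6
  10) LOAD T1:  M=6  r_T1=6
  11) CAS  T0:  M=7  r_T0=6 ✓
  12) LOAD T0:  M=7  r_T0=7
  13) CAS  T0:  M=8  r_T0=7 ✓
  14) CAS  T1:  M=8  r_T1=6 ✗
  15) LOAD T0:  M=8  r_T0=8
  16) CAS  T0:  M=9  r_T0=8 ✓
  17) LOAD T0:  M=9  r_T0=9
  18) CAS  T0:  M=10  r_T0=9 ✓

T1 = (1, 2)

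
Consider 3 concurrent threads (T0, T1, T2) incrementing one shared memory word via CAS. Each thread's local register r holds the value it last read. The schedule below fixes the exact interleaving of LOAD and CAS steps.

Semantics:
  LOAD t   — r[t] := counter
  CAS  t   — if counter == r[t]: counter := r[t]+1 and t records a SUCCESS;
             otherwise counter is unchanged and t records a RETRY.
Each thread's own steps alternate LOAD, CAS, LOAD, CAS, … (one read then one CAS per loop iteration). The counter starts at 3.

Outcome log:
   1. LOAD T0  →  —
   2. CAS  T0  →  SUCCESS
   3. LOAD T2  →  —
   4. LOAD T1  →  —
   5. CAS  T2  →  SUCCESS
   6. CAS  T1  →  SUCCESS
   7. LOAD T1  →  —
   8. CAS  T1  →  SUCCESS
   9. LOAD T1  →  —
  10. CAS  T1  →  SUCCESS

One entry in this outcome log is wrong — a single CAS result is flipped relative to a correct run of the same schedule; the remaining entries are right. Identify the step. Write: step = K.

step = 6

Correct run:
step 1: T0 LOAD ⇒ load; ctr=3 reg=3
step 2: T0 CAS ⇒ ok; ctr=4 reg=3
step 3: T2 LOAD ⇒ load; ctr=4 reg=4
step 4: T1 LOAD ⇒ load; ctr=4 reg=4
step 5: T2 CAS ⇒ ok; ctr=5 reg=4
step 6: T1 CAS ⇒ retry; ctr=5 reg=4
step 7: T1 LOAD ⇒ load; ctr=5 reg=5
step 8: T1 CAS ⇒ ok; ctr=6 reg=5
step 9: T1 LOAD ⇒ load; ctr=6 reg=6
step 10: T1 CAS ⇒ ok; ctr=7 reg=6
Log disagrees first at step 6.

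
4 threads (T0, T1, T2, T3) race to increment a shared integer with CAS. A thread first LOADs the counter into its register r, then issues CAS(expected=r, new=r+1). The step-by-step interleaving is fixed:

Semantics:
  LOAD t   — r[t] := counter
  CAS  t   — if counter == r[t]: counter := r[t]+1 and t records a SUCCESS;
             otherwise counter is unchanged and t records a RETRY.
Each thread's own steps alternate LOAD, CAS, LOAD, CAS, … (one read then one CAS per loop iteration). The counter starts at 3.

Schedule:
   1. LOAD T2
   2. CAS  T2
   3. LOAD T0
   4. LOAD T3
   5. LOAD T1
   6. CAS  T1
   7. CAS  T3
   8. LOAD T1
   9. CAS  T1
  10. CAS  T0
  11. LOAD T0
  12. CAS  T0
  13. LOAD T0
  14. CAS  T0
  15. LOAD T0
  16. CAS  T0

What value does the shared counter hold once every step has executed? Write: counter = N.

counter = 9

#1 T2 reads 3
#2 T2 CAS(3→4) writes; counter now 4
#3 T0 reads 4
#4 T3 reads 4
#5 T1 reads 4
#6 T1 CAS(4→5) writes; counter now 5
#7 T3 CAS(4→5) fails; counter now 5
#8 T1 reads 5
#9 T1 CAS(5→6) writes; counter now 6
#10 T0 CAS(4→5) fails; counter now 6
#11 T0 reads 6
#12 T0 CAS(6→7) writes; counter now 7
#13 T0 reads 7
#14 T0 CAS(7→8) writes; counter now 8
#15 T0 reads 8
#16 T0 CAS(8→9) writes; counter now 9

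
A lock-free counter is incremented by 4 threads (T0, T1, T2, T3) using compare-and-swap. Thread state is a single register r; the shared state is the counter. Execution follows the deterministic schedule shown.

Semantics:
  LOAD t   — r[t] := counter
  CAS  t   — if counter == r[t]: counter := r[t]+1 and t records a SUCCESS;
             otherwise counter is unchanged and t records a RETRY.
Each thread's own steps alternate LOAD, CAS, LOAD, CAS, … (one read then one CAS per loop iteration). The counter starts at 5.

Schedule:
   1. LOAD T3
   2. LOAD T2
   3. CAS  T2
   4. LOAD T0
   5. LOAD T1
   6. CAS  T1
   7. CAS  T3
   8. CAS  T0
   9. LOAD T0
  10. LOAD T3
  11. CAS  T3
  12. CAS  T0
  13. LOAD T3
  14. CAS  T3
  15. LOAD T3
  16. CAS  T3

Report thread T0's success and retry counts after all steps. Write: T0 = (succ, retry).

   1) LOAD T3:  M=5  r_T3=5
   2) LOAD T2:  M=5  r_T2=5
   3) CAS  T2:  M=6  r_T2=5 ✓
   4) LOAD T0:  M=6  r_T0=6
   5) LOAD T1:  M=6  r_T1=6
   6) CAS  T1:  M=7  r_T1=6 ✓
   7) CAS  T3:  M=7  r_T3=5 ✗
   8) CAS  T0:  M=7  r_T0=6 ✗
   9) LOAD T0:  M=7  r_T0=7
  10) LOAD T3:  M=7  r_T3=7
  11) CAS  T3:  M=8  r_T3=7 ✓
  12) CAS  T0:  M=8  r_T0=7 ✗
  13) LOAD T3:  M=8  r_T3=8
  14) CAS  T3:  M=9  r_T3=8 ✓
  15) LOAD T3:  M=9  r_T3=9
  16) CAS  T3:  M=10  r_T3=9 ✓

T0 = (0, 2)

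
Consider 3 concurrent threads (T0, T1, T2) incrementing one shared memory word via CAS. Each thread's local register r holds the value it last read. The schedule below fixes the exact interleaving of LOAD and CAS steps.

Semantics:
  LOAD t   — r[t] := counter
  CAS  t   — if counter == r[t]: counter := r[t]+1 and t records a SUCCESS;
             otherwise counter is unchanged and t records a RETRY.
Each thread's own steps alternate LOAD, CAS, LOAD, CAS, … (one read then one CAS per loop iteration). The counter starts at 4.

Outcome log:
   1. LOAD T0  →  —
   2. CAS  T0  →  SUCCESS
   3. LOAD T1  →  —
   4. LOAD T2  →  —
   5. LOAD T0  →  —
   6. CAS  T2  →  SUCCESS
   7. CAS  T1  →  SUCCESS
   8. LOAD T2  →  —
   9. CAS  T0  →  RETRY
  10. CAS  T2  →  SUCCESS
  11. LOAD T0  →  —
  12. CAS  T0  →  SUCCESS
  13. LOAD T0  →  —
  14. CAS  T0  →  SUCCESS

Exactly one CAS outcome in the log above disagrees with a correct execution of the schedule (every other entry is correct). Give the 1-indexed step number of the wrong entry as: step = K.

step = 7

Reference trace:
   1) LOAD T0:  M=4  r_T0=4
   2) CAS  T0:  M=5  r_T0=4 ✓
   3) LOAD T1:  M=5  r_T1=5
   4) LOAD T2:  M=5  r_T2=5
   5) LOAD T0:  M=5  r_T0=5
   6) CAS  T2:  M=6  r_T2=5 ✓
   7) CAS  T1:  M=6  r_T1=5 ✗
   8) LOAD T2:  M=6  r_T2=6
   9) CAS  T0:  M=6  r_T0=5 ✗
  10) CAS  T2:  M=7  r_T2=6 ✓
  11) LOAD T0:  M=7  r_T0=7
  12) CAS  T0:  M=8  r_T0=7 ✓
  13) LOAD T0:  M=8  r_T0=8
  14) CAS  T0:  M=9  r_T0=8 ✓
Flip is step 7.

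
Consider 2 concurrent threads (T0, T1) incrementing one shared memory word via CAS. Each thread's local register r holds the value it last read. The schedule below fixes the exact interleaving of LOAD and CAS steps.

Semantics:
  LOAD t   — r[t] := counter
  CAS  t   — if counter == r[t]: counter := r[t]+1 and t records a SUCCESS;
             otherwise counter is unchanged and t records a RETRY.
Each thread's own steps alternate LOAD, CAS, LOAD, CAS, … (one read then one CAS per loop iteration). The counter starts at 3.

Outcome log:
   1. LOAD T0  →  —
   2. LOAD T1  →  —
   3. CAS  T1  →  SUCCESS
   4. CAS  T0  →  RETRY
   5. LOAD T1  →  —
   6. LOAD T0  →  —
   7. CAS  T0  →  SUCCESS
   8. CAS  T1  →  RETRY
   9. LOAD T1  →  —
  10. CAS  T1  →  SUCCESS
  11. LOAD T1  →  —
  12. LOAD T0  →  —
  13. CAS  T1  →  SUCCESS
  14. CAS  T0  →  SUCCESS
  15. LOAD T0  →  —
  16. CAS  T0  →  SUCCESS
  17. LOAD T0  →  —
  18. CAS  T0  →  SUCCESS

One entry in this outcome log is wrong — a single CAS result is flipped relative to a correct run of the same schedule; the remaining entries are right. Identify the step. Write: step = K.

step = 14

Re-executing:
step 1: T0 LOAD ⇒ load; ctr=3 reg=3
step 2: T1 LOAD ⇒ load; ctr=3 reg=3
step 3: T1 CAS ⇒ ok; ctr=4 reg=3
step 4: T0 CAS ⇒ retry; ctr=4 reg=3
step 5: T1 LOAD ⇒ load; ctr=4 reg=4
step 6: T0 LOAD ⇒ load; ctr=4 reg=4
step 7: T0 CAS ⇒ ok; ctr=5 reg=4
step 8: T1 CAS ⇒ retry; ctr=5 reg=4
step 9: T1 LOAD ⇒ load; ctr=5 reg=5
step 10: T1 CAS ⇒ ok; ctr=6 reg=5
step 11: T1 LOAD ⇒ load; ctr=6 reg=6
step 12: T0 LOAD ⇒ load; ctr=6 reg=6
step 13: T1 CAS ⇒ ok; ctr=7 reg=6
step 14: T0 CAS ⇒ retry; ctr=7 reg=6
step 15: T0 LOAD ⇒ load; ctr=7 reg=7
step 16: T0 CAS ⇒ ok; ctr=8 reg=7
step 17: T0 LOAD ⇒ load; ctr=8 reg=8
step 18: T0 CAS ⇒ ok; ctr=9 reg=8
Log disagrees first at step 14.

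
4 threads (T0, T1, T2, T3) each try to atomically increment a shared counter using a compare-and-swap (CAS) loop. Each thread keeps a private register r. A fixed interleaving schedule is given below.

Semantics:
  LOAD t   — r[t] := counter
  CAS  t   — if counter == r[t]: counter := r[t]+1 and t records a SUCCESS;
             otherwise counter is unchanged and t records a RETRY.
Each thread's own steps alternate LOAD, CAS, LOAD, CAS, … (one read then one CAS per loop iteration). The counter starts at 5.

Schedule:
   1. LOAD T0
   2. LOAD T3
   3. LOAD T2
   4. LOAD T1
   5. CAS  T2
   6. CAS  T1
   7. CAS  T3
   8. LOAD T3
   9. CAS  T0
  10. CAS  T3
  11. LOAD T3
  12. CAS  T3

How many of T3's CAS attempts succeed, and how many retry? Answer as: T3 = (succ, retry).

1. LOAD T0 → mem=5 r[T0]=5 [LOAD]
2. LOAD T3 → mem=5 r[T3]=5 [LOAD]
3. LOAD T2 → mem=5 r[T2]=5 [LOAD]
4. LOAD T1 → mem=5 r[T1]=5 [LOAD]
5. CAS T2 → mem=6 r[T2]=5 [OK]
6. CAS T1 → mem=6 r[T1]=5 [RETRY]
7. CAS T3 → mem=6 r[T3]=5 [RETRY]
8. LOAD T3 → mem=6 r[T3]=6 [LOAD]
9. CAS T0 → mem=6 r[T0]=5 [RETRY]
10. CAS T3 → mem=7 r[T3]=6 [OK]
11. LOAD T3 → mem=7 r[T3]=7 [LOAD]
12. CAS T3 → mem=8 r[T3]=7 [OK]

T3 = (2, 1)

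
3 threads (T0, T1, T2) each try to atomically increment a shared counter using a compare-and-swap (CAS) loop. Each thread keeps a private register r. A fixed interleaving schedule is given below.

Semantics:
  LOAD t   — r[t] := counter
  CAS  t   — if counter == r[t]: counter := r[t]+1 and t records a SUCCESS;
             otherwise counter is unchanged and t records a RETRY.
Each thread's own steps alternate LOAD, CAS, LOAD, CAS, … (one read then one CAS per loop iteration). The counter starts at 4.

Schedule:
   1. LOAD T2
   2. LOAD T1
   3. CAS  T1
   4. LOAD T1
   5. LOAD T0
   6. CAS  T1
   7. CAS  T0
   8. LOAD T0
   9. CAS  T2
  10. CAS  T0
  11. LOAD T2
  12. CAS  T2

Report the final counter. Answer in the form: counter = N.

   1) LOAD T2:  M=4  r_T2=4
   2) LOAD T1:  M=4  r_T1=4
   3) CAS  T1:  M=5  r_T1=4 ✓
   4) LOAD T1:  M=5  r_T1=5
   5) LOAD T0:  M=5  r_T0=5
   6) CAS  T1:  M=6  r_T1=5 ✓
   7) CAS  T0:  M=6  r_T0=5 ✗
   8) LOAD T0:  M=6  r_T0=6
   9) CAS  T2:  M=6  r_T2=4 ✗
  10) CAS  T0:  M=7  r_T0=6 ✓
  11) LOAD T2:  M=7  r_T2=7
  12) CAS  T2:  M=8  r_T2=7 ✓

counter = 8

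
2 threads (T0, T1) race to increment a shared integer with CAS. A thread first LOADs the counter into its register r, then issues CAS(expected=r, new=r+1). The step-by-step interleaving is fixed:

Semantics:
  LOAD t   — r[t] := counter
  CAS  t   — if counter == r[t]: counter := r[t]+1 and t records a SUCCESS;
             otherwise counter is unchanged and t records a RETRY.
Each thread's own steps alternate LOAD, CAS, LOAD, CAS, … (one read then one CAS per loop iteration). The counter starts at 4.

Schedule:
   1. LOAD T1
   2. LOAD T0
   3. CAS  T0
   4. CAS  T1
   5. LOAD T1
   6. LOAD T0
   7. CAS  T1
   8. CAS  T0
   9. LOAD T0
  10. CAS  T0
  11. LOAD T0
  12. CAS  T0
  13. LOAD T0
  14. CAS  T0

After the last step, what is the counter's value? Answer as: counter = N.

counter = 9

T1 LOAD — after: cnt=4, r=4 — load
T0 LOAD — after: cnt=4, r=4 — load
T0 CAS — after: cnt=5, r=4 — ok
T1 CAS — after: cnt=5, r=4 — retry
T1 LOAD — after: cnt=5, r=5 — load
T0 LOAD — after: cnt=5, r=5 — load
T1 CAS — after: cnt=6, r=5 — ok
T0 CAS — after: cnt=6, r=5 — retry
T0 LOAD — after: cnt=6, r=6 — load
T0 CAS — after: cnt=7, r=6 — ok
T0 LOAD — after: cnt=7, r=7 — load
T0 CAS — after: cnt=8, r=7 — ok
T0 LOAD — after: cnt=8, r=8 — load
T0 CAS — after: cnt=9, r=8 — ok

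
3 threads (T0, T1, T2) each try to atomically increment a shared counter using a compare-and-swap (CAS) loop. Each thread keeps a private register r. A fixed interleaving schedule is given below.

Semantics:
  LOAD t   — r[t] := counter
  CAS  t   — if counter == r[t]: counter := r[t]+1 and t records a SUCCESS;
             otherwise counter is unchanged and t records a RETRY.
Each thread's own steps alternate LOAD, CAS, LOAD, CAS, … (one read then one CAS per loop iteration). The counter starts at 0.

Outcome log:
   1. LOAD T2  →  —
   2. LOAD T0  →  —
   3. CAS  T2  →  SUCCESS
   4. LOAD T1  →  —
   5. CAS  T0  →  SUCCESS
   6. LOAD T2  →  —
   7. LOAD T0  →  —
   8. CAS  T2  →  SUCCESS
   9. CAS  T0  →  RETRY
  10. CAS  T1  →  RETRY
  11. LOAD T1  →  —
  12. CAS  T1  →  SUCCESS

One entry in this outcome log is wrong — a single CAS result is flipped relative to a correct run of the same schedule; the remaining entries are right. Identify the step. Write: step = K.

Re-executing:
step 1: T2 LOAD ⇒ load; ctr=0 reg=0
step 2: T0 LOAD ⇒ load; ctr=0 reg=0
step 3: T2 CAS ⇒ ok; ctr=1 reg=0
step 4: T1 LOAD ⇒ load; ctr=1 reg=1
step 5: T0 CAS ⇒ retry; ctr=1 reg=0
step 6: T2 LOAD ⇒ load; ctr=1 reg=1
step 7: T0 LOAD ⇒ load; ctr=1 reg=1
step 8: T2 CAS ⇒ ok; ctr=2 reg=1
step 9: T0 CAS ⇒ retry; ctr=2 reg=1
step 10: T1 CAS ⇒ retry; ctr=2 reg=1
step 11: T1 LOAD ⇒ load; ctr=2 reg=2
step 12: T1 CAS ⇒ ok; ctr=3 reg=2
Log disagrees first at step 5.

step = 5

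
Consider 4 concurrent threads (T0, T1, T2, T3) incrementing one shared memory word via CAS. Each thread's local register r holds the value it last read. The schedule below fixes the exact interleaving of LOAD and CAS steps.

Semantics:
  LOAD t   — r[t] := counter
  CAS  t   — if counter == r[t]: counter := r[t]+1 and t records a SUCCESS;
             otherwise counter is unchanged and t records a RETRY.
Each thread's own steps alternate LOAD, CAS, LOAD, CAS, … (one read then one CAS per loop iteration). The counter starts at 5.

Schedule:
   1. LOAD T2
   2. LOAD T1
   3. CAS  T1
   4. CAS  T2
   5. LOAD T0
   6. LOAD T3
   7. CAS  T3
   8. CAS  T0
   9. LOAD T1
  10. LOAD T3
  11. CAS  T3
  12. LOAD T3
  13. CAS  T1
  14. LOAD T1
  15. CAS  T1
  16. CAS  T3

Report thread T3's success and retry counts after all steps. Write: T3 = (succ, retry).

1. LOAD T2 → mem=5 r[T2]=5 [LOAD]
2. LOAD T1 → mem=5 r[T1]=5 [LOAD]
3. CAS T1 → mem=6 r[T1]=5 [OK]
4. CAS T2 → mem=6 r[T2]=5 [RETRY]
5. LOAD T0 → mem=6 r[T0]=6 [LOAD]
6. LOAD T3 → mem=6 r[T3]=6 [LOAD]
7. CAS T3 → mem=7 r[T3]=6 [OK]
8. CAS T0 → mem=7 r[T0]=6 [RETRY]
9. LOAD T1 → mem=7 r[T1]=7 [LOAD]
10. LOAD T3 → mem=7 r[T3]=7 [LOAD]
11. CAS T3 → mem=8 r[T3]=7 [OK]
12. LOAD T3 → mem=8 r[T3]=8 [LOAD]
13. CAS T1 → mem=8 r[T1]=7 [RETRY]
14. LOAD T1 → mem=8 r[T1]=8 [LOAD]
15. CAS T1 → mem=9 r[T1]=8 [OK]
16. CAS T3 → mem=9 r[T3]=8 [RETRY]

T3 = (2, 1)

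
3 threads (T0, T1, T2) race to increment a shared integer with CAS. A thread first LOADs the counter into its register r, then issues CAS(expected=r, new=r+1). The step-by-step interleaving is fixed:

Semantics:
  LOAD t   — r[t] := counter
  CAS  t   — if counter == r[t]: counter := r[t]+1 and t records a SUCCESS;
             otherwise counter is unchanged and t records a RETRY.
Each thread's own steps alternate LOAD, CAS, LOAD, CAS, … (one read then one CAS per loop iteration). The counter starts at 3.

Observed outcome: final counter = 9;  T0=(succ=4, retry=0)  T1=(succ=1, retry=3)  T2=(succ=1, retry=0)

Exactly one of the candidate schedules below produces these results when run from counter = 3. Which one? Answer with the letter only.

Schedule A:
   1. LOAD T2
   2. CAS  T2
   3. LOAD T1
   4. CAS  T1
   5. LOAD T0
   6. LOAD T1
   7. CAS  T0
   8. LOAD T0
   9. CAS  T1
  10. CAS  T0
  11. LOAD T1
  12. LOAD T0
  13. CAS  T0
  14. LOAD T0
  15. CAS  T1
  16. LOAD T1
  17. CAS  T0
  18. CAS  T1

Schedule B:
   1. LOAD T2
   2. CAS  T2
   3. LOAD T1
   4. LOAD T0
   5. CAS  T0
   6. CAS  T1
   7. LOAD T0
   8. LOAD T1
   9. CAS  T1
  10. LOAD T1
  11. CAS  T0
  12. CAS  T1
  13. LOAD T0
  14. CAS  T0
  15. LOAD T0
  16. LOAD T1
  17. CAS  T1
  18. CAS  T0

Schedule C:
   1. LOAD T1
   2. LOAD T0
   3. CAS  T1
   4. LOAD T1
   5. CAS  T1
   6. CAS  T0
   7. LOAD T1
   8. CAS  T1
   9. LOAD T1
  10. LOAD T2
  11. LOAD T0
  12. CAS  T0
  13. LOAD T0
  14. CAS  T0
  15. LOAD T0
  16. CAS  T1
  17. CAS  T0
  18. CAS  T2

Tracing schedule A:
T2 LOAD — after: cnt=3, r=3 — load
T2 CAS — after: cnt=4, r=3 — ok
T1 LOAD — after: cnt=4, r=4 — load
T1 CAS — after: cnt=5, r=4 — ok
T0 LOAD — after: cnt=5, r=5 — load
T1 LOAD — after: cnt=5, r=5 — load
T0 CAS — after: cnt=6, r=5 — ok
T0 LOAD — after: cnt=6, r=6 — load
T1 CAS — after: cnt=6, r=5 — retry
T0 CAS — after: cnt=7, r=6 — ok
T1 LOAD — after: cnt=7, r=7 — load
T0 LOAD — after: cnt=7, r=7 — load
T0 CAS — after: cnt=8, r=7 — ok
T0 LOAD — after: cnt=8, r=8 — load
T1 CAS — after: cnt=8, r=7 — retry
T1 LOAD — after: cnt=8, r=8 — load
T0 CAS — after: cnt=9, r=8 — ok
T1 CAS — after: cnt=9, r=8 — retry

A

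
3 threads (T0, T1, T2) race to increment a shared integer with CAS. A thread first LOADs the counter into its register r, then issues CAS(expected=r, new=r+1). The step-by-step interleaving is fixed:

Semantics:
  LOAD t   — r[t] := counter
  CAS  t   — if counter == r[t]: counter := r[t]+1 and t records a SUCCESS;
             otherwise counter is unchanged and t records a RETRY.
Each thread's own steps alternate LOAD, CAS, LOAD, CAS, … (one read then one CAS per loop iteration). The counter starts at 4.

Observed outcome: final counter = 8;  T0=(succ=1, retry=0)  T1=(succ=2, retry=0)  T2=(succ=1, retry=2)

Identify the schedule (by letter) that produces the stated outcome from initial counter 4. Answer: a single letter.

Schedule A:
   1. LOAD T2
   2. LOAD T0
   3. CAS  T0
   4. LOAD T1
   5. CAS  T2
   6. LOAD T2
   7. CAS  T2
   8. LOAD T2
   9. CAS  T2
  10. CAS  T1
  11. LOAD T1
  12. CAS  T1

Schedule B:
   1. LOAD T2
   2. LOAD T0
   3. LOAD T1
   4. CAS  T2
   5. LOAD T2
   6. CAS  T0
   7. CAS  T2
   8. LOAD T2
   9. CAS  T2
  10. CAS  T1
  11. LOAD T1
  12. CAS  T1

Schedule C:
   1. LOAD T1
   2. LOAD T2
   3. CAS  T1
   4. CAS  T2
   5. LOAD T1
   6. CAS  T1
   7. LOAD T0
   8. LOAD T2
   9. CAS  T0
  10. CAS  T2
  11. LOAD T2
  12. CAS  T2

Simulating candidate C:
[1] T1.load  rd  (counter 4, T1.r 4)
[2] T2.load  rd  (counter 4, T2.r 4)
[3] T1.cas  hit  (counter 5, T1.r 4)
[4] T2.cas  miss  (counter 5, T2.r 4)
[5] T1.load  rd  (counter 5, T1.r 5)
[6] T1.cas  hit  (counter 6, T1.r 5)
[7] T0.load  rd  (counter 6, T0.r 6)
[8] T2.load  rd  (counter 6, T2.r 6)
[9] T0.cas  hit  (counter 7, T0.r 6)
[10] T2.cas  miss  (counter 7, T2.r 6)
[11] T2.load  rd  (counter 7, T2.r 7)
[12] T2.cas  hit  (counter 8, T2.r 7)

C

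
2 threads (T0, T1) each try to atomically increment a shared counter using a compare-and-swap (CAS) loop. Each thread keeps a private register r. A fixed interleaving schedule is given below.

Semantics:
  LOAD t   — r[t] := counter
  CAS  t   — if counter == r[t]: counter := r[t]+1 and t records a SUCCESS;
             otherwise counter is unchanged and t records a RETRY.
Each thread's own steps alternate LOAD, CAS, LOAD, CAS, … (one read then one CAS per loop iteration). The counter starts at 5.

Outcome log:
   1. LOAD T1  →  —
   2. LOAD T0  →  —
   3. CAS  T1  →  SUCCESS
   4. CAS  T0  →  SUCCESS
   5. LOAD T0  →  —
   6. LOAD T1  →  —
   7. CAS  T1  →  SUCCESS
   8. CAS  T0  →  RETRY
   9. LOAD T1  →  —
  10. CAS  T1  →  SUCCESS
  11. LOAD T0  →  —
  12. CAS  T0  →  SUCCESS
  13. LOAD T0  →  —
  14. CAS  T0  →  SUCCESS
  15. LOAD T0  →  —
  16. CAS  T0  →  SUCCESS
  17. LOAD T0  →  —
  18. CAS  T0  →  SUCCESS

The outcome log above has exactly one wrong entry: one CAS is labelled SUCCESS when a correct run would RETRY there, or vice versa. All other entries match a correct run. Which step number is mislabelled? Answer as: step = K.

step = 4

Re-executing:
   1) LOAD T1:  M=5  r_T1=5
   2) LOAD T0:  M=5  r_T0=5
   3) CAS  T1:  M=6  r_T1=5 ✓
   4) CAS  T0:  M=6  r_T0=5 ✗
   5) LOAD T0:  M=6  r_T0=6
   6) LOAD T1:  M=6  r_T1=6
   7) CAS  T1:  M=7  r_T1=6 ✓
   8) CAS  T0:  M=7  r_T0=6 ✗
   9) LOAD T1:  M=7  r_T1=7
  10) CAS  T1:  M=8  r_T1=7 ✓
  11) LOAD T0:  M=8  r_T0=8
  12) CAS  T0:  M=9  r_T0=8 ✓
  13) LOAD T0:  M=9  r_T0=9
  14) CAS  T0:  M=10  r_T0=9 ✓
  15) LOAD T0:  M=10  r_T0=10
  16) CAS  T0:  M=11  r_T0=10 ✓
  17) LOAD T0:  M=11  r_T0=11
  18) CAS  T0:  M=12  r_T0=11 ✓
Mismatch at 4.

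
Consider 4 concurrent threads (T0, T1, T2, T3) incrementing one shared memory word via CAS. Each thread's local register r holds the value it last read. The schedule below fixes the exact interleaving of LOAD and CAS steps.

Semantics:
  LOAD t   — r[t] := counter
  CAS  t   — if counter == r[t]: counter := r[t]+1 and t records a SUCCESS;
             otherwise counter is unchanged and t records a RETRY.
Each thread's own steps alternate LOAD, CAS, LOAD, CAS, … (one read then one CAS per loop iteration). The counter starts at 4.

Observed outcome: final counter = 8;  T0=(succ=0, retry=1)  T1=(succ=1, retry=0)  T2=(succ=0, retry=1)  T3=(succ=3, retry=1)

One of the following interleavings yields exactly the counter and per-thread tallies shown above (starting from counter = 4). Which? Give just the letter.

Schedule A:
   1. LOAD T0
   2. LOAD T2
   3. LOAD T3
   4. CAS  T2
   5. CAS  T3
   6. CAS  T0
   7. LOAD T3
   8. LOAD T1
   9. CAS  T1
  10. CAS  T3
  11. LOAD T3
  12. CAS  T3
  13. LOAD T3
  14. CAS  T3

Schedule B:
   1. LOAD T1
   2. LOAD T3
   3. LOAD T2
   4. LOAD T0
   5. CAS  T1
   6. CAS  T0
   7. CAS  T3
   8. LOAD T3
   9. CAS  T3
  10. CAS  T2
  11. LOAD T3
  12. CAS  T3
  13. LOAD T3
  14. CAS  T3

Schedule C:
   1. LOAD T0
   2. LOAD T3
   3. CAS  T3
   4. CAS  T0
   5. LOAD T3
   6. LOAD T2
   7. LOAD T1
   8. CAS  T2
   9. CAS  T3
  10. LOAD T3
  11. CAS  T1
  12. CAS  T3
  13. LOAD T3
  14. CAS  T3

B

Tracing schedule B:
#1 T1 reads 4
#2 T3 reads 4
#3 T2 reads 4
#4 T0 reads 4
#5 T1 CAS(4→5) writes; counter now 5
#6 T0 CAS(4→5) fails; counter now 5
#7 T3 CAS(4→5) fails; counter now 5
#8 T3 reads 5
#9 T3 CAS(5→6) writes; counter now 6
#10 T2 CAS(4→5) fails; counter now 6
#11 T3 reads 6
#12 T3 CAS(6→7) writes; counter now 7
#13 T3 reads 7
#14 T3 CAS(7→8) writes; counter now 8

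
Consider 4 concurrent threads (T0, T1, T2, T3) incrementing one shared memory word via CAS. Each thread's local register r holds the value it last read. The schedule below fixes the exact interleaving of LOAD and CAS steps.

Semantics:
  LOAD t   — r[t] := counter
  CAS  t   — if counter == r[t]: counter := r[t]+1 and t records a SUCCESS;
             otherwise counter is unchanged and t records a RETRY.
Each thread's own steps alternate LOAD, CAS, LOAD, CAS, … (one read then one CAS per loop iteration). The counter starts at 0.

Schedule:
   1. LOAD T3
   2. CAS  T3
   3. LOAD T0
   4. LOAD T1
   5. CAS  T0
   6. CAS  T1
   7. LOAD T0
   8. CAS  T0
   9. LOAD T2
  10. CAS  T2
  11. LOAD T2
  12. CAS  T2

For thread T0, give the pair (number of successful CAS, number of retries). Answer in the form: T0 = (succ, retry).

#1 T3 reads 0
#2 T3 CAS(0→1) writes; counter now 1
#3 T0 reads 1
#4 T1 reads 1
#5 T0 CAS(1→2) writes; counter now 2
#6 T1 CAS(1→2) fails; counter now 2
#7 T0 reads 2
#8 T0 CAS(2→3) writes; counter now 3
#9 T2 reads 3
#10 T2 CAS(3→4) writes; counter now 4
#11 T2 reads 4
#12 T2 CAS(4→5) writes; counter now 5

T0 = (2, 0)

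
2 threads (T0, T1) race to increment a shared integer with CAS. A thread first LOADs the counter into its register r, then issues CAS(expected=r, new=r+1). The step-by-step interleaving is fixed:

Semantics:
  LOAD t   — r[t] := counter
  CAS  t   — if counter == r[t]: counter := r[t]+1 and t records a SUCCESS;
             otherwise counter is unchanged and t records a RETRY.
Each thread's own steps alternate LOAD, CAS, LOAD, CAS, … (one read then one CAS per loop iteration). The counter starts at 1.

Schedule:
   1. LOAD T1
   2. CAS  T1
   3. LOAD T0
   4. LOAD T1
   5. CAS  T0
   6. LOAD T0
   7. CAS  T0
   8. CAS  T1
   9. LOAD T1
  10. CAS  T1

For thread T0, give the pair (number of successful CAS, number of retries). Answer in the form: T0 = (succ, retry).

T0 = (2, 0)

1. LOAD T1 → mem=1 r[T1]=1 [LOAD]
2. CAS T1 → mem=2 r[T1]=1 [OK]
3. LOAD T0 → mem=2 r[T0]=2 [LOAD]
4. LOAD T1 → mem=2 r[T1]=2 [LOAD]
5. CAS T0 → mem=3 r[T0]=2 [OK]
6. LOAD T0 → mem=3 r[T0]=3 [LOAD]
7. CAS T0 → mem=4 r[T0]=3 [OK]
8. CAS T1 → mem=4 r[T1]=2 [RETRY]
9. LOAD T1 → mem=4 r[T1]=4 [LOAD]
10. CAS T1 → mem=5 r[T1]=4 [OK]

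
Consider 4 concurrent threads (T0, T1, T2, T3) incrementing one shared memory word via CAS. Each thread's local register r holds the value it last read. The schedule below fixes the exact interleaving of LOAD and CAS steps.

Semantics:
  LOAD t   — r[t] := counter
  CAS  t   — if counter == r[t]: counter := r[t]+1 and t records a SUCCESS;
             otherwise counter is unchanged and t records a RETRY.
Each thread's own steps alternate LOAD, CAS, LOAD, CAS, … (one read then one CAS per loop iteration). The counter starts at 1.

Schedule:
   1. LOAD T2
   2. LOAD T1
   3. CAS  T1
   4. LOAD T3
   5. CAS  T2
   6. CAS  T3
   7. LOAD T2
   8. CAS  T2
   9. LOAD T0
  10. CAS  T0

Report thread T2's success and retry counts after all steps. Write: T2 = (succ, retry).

1. LOAD T2 → mem=1 r[T2]=1 [LOAD]
2. LOAD T1 → mem=1 r[T1]=1 [LOAD]
3. CAS T1 → mem=2 r[T1]=1 [OK]
4. LOAD T3 → mem=2 r[T3]=2 [LOAD]
5. CAS T2 → mem=2 r[T2]=1 [RETRY]
6. CAS T3 → mem=3 r[T3]=2 [OK]
7. LOAD T2 → mem=3 r[T2]=3 [LOAD]
8. CAS T2 → mem=4 r[T2]=3 [OK]
9. LOAD T0 → mem=4 r[T0]=4 [LOAD]
10. CAS T0 → mem=5 r[T0]=4 [OK]

T2 = (1, 1)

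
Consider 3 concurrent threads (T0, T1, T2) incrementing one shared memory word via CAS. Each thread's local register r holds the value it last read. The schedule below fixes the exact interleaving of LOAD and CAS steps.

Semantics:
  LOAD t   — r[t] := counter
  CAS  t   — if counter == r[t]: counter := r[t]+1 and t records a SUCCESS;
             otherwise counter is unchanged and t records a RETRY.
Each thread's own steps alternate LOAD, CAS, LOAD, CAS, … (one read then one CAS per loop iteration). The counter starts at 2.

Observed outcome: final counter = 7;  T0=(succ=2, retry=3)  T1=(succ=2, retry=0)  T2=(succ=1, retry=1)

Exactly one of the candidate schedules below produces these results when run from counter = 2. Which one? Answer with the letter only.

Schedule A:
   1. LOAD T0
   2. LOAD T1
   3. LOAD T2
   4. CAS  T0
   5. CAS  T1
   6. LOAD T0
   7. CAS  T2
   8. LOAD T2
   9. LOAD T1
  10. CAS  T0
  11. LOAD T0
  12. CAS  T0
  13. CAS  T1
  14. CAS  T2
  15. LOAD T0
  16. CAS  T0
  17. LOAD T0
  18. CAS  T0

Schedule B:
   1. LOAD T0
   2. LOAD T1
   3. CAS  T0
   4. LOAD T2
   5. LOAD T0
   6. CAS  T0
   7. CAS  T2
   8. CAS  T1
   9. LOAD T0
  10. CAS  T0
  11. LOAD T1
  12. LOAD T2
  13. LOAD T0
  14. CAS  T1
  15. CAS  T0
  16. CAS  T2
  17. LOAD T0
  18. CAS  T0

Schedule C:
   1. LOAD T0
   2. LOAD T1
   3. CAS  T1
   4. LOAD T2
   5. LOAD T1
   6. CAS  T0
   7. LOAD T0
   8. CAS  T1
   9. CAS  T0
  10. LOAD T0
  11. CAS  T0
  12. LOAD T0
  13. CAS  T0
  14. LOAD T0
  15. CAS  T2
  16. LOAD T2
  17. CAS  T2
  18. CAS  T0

Tracing schedule C:
T0 LOAD — after: cnt=2, r=2 — load
T1 LOAD — after: cnt=2, r=2 — load
T1 CAS — after: cnt=3, r=2 — ok
T2 LOAD — after: cnt=3, r=3 — load
T1 LOAD — after: cnt=3, r=3 — load
T0 CAS — after: cnt=3, r=2 — retry
T0 LOAD — after: cnt=3, r=3 — load
T1 CAS — after: cnt=4, r=3 — ok
T0 CAS — after: cnt=4, r=3 — retry
T0 LOAD — after: cnt=4, r=4 — load
T0 CAS — after: cnt=5, r=4 — ok
T0 LOAD — after: cnt=5, r=5 — load
T0 CAS — after: cnt=6, r=5 — ok
T0 LOAD — after: cnt=6, r=6 — load
T2 CAS — after: cnt=6, r=3 — retry
T2 LOAD — after: cnt=6, r=6 — load
T2 CAS — after: cnt=7, r=6 — ok
T0 CAS — after: cnt=7, r=6 — retry

C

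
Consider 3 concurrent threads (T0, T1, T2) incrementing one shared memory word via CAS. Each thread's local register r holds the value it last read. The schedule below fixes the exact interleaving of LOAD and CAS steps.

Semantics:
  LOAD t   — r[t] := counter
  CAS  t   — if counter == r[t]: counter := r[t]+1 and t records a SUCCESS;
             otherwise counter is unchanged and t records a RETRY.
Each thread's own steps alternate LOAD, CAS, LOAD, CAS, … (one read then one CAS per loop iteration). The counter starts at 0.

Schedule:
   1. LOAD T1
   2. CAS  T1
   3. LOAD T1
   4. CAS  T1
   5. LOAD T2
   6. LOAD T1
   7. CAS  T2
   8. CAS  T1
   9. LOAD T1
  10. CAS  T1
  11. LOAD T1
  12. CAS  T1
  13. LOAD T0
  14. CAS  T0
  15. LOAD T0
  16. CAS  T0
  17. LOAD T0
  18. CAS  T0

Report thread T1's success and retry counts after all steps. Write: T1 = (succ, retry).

T1 = (4, 1)

T1 LOAD — after: cnt=0, r=0 — load
T1 CAS — after: cnt=1, r=0 — ok
T1 LOAD — after: cnt=1, r=1 — load
T1 CAS — after: cnt=2, r=1 — ok
T2 LOAD — after: cnt=2, r=2 — load
T1 LOAD — after: cnt=2, r=2 — load
T2 CAS — after: cnt=3, r=2 — ok
T1 CAS — after: cnt=3, r=2 — retry
T1 LOAD — after: cnt=3, r=3 — load
T1 CAS — after: cnt=4, r=3 — ok
T1 LOAD — after: cnt=4, r=4 — load
T1 CAS — after: cnt=5, r=4 — ok
T0 LOAD — after: cnt=5, r=5 — load
T0 CAS — after: cnt=6, r=5 — ok
T0 LOAD — after: cnt=6, r=6 — load
T0 CAS — after: cnt=7, r=6 — ok
T0 LOAD — after: cnt=7, r=7 — load
T0 CAS — after: cnt=8, r=7 — ok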